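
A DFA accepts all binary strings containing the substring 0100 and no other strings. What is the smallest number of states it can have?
By Myhill–Nerode, count the distinguishable equivalence classes: 5 classes — one per longest suffix of the input that is a prefix of '0100' (lengths 0 through 3), plus an absorbing 'already seen 0100' class.
5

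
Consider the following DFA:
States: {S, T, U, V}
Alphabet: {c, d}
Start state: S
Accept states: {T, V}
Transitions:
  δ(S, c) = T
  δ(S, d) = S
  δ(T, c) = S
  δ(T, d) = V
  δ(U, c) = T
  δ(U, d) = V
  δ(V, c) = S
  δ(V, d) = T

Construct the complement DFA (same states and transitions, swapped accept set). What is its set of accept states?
Complement accept states = All states \ Original accept states
= {S, T, U, V} \ {T, V}
{S, U}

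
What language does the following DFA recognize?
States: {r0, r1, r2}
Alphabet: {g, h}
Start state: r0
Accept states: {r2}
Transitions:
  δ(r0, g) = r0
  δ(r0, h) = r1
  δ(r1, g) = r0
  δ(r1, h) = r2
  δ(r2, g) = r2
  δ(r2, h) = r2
Testing a few strings:
  'hggg' → reject
  'gggg' → reject
  'gh' → reject
  'ghgh' → reject
State roles: r0=no progress toward hh; r1=one trailing h; r2=substring hh seen
All strings over {g,h} containing the substring hh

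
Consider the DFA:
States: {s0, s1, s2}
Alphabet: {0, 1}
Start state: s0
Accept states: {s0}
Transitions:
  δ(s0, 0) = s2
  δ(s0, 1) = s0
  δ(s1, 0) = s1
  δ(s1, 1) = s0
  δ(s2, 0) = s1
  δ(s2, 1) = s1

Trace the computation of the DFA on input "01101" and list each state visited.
read '0': s0 → s2
  read '1': s2 → s1
  read '1': s1 → s0
  read '0': s0 → s2
  read '1': s2 → s1
s0 -> s2 -> s1 -> s0 -> s2 -> s1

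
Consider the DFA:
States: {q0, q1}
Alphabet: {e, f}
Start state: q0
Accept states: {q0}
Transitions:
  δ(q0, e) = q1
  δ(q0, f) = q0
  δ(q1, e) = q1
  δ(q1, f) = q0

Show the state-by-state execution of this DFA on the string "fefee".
read 'f': q0 → q0
  read 'e': q0 → q1
  read 'f': q1 → q0
  read 'e': q0 → q1
  read 'e': q1 → q1
q0 -> q0 -> q1 -> q0 -> q1 -> q1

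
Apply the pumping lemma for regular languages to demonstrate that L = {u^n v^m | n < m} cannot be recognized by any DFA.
Assume L is regular with pumping length p. Idea: pumping up the u-block makes the u-count reach the v-count.
Choose s = u^p v^(p+1) ∈ L. By the pumping lemma, s = xyz with |xy| ≤ p, |y| > 0, so y = u^k with k ≥ 1. Then xy²z = u^(p+k) v^(p+1). Since p+k ≥ p+1, the number of u's is no longer strictly less than the number of v's, so xy²z ∉ L.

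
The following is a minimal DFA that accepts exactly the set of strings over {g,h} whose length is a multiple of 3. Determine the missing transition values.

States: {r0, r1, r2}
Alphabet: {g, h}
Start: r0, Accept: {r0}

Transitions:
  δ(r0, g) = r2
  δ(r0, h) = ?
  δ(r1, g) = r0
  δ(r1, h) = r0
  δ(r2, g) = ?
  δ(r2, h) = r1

From the language and accept set, identify what each state tracks — r0: length ≡ 0 (mod 3); r1: length ≡ 2 (mod 3); r2: length ≡ 1 (mod 3).
Each missing δ(q, a) is the state matching the new tracked value after reading a.
δ(r0, h) = r2; δ(r2, g) = r1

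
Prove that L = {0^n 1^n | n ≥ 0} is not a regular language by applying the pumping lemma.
Assume L is regular with pumping length p. Idea: pumping the 0-block changes the count balance.
Choose s = 0^p 1^p (length 2p ≥ p). By the pumping lemma, s = xyz with |xy| ≤ p, |y| > 0. So y = 0^k for some k > 0 (since xy is entirely within the 0's). Pumping gives xy²z = 0^(p+k) 1^p, which is not in L since p+k ≠ p.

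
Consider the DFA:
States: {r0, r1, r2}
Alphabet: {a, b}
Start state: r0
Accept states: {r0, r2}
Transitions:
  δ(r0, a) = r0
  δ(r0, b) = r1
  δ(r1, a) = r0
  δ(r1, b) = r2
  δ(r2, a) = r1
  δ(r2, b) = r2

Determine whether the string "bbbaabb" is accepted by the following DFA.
Processing string "bbbaabb":
  r0 --b--> r1
  r1 --b--> r2
  r2 --b--> r2
  r2 --a--> r1
  r1 --a--> r0
  r0 --b--> r1
  r1 --b--> r2
Final state: r2
Accept states: {r0, r2}
Yes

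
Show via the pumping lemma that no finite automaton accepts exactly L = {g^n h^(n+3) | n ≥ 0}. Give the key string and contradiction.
Assume L is regular with pumping length p. Idea: pumping the g-block breaks the fixed offset of 3.
Choose s = g^p h^(p+3) ∈ L. By the pumping lemma, s = xyz with |xy| ≤ p, |y| > 0, so y = g^k with k ≥ 1. Then xy²z = g^(p+k) h^(p+3). For this to be in L we would need p+3 = (p+k)+3, i.e. k = 0, contradicting k ≥ 1. So xy²z ∉ L.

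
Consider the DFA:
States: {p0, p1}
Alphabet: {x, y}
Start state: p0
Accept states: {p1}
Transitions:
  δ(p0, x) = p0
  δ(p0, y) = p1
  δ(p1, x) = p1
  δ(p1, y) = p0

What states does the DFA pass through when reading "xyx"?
read 'x': p0 → p0
  read 'y': p0 → p1
  read 'x': p1 → p1
p0 -> p0 -> p1 -> p1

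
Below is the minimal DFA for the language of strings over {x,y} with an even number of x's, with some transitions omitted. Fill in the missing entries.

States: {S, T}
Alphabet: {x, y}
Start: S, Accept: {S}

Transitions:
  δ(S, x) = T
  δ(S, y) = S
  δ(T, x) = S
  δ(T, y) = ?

From the language and accept set, identify what each state tracks — S: even number of x's so far; T: odd number of x's so far.
Each missing δ(q, a) is the state matching the new tracked value after reading a.
δ(T, y) = T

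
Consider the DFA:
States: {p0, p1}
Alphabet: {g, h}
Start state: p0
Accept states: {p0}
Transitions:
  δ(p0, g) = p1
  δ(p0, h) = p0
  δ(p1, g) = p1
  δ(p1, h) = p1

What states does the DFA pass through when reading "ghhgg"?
read 'g': p0 → p1
  read 'h': p1 → p1
  read 'h': p1 → p1
  read 'g': p1 → p1
  read 'g': p1 → p1
p0 -> p1 -> p1 -> p1 -> p1 -> p1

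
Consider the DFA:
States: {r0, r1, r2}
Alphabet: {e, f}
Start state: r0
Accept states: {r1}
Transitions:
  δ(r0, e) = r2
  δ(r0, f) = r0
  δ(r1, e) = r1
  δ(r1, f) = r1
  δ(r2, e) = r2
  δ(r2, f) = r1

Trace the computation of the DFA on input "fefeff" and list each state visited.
read 'f': r0 → r0
  read 'e': r0 → r2
  read 'f': r2 → r1
  read 'e': r1 → r1
  read 'f': r1 → r1
  read 'f': r1 → r1
r0 -> r0 -> r2 -> r1 -> r1 -> r1 -> r1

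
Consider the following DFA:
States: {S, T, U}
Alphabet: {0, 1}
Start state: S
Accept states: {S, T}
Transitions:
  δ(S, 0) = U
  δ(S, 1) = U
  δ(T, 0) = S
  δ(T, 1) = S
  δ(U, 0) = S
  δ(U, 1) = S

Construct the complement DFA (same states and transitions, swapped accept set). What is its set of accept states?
Complement accept states = All states \ Original accept states
= {S, T, U} \ {S, T}
{U}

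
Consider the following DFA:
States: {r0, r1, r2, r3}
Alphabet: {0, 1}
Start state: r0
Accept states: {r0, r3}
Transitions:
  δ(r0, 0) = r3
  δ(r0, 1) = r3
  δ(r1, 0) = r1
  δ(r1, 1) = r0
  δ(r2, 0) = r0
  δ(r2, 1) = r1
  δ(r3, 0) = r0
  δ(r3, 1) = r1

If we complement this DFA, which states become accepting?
Complement accept states = All states \ Original accept states
= {r0, r1, r2, r3} \ {r0, r3}
{r1, r2}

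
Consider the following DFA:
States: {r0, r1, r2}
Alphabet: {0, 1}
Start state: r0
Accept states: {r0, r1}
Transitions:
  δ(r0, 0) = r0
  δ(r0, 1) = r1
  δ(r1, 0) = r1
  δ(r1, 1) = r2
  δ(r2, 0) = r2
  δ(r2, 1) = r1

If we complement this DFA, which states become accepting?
Complement accept states = All states \ Original accept states
= {r0, r1, r2} \ {r0, r1}
{r2}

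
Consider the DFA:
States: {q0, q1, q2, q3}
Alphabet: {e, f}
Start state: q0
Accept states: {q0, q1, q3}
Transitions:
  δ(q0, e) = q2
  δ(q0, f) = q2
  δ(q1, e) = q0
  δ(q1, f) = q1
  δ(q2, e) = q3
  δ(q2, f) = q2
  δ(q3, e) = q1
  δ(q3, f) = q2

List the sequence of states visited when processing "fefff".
read 'f': q0 → q2
  read 'e': q2 → q3
  read 'f': q3 → q2
  read 'f': q2 → q2
  read 'f': q2 → q2
q0 -> q2 -> q3 -> q2 -> q2 -> q2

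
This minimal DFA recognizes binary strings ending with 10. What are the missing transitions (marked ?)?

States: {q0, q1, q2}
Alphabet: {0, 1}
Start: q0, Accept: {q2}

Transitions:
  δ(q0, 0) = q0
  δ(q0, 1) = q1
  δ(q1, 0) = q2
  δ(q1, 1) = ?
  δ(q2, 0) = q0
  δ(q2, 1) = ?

From the language and accept set, identify what each state tracks — q0: no suffix match; q1: one trailing 1; q2: suffix is 10.
Each missing δ(q, a) is the state matching the new tracked value after reading a.
δ(q1, 1) = q1; δ(q2, 1) = q1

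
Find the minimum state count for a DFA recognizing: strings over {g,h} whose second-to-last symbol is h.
By Myhill–Nerode, count the distinguishable equivalence classes: 2^2 = 4 classes — the DFA must remember the last 2 symbols read; every pair of distinct length-2 suffixes is distinguishable by some continuation.
4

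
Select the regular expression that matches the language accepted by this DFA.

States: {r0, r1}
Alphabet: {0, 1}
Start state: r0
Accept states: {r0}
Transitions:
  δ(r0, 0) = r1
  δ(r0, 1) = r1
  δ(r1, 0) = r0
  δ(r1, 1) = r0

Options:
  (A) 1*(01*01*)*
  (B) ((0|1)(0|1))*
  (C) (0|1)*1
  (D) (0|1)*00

Check each option against the DFA on short strings; one disagreement eliminates an option:
  (A) 1*(01*01*)*: on '1' the DFA goes r0 → r1 and rejects (r1 ∉ Accept), but the regex matches it → eliminate
  (B) ((0|1)(0|1))*: agrees with the DFA on every string of length ≤ 6
  (C) (0|1)*1: on ε the DFA stays in r0 and accepts (r0 ∈ Accept), but the regex does not match it → eliminate
  (D) (0|1)*00: on ε the DFA stays in r0 and accepts (r0 ∈ Accept), but the regex does not match it → eliminate
Only (B) is consistent with the DFA.
(B) ((0|1)(0|1))*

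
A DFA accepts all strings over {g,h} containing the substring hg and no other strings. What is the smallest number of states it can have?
By Myhill–Nerode, count the distinguishable equivalence classes: 3 classes — one per longest suffix of the input that is a prefix of 'hg' (lengths 0 through 1), plus an absorbing 'already seen hg' class.
3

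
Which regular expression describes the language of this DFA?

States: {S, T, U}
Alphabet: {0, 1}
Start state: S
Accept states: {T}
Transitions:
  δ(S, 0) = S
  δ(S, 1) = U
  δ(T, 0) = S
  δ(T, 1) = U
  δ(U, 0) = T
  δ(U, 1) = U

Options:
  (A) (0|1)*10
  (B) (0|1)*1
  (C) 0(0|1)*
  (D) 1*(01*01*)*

Check each option against the DFA on short strings; one disagreement eliminates an option:
  (A) (0|1)*10: agrees with the DFA on every string of length ≤ 6
  (B) (0|1)*1: on '1' the DFA goes S → U and rejects (U ∉ Accept), but the regex matches it → eliminate
  (C) 0(0|1)*: on '0' the DFA goes S → S and rejects (S ∉ Accept), but the regex matches it → eliminate
  (D) 1*(01*01*)*: on ε the DFA stays in S and rejects (S ∉ Accept), but the regex matches it → eliminate
Only (A) is consistent with the DFA.
(A) (0|1)*10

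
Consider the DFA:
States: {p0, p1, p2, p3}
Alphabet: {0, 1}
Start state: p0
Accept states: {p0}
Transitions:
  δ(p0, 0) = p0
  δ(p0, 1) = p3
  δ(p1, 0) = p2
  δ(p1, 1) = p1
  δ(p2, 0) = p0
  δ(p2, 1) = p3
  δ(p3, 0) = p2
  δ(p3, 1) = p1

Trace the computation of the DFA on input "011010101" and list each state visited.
read '0': p0 → p0
  read '1': p0 → p3
  read '1': p3 → p1
  read '0': p1 → p2
  read '1': p2 → p3
  read '0': p3 → p2
  read '1': p2 → p3
  read '0': p3 → p2
  read '1': p2 → p3
p0 -> p0 -> p3 -> p1 -> p2 -> p3 -> p2 -> p3 -> p2 -> p3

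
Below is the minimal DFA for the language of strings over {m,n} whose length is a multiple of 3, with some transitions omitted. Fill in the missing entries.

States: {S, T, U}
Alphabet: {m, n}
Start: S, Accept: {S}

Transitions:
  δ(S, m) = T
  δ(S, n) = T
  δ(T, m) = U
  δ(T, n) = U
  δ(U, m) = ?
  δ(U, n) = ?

From the language and accept set, identify what each state tracks — S: length ≡ 0 (mod 3); T: length ≡ 1 (mod 3); U: length ≡ 2 (mod 3).
Each missing δ(q, a) is the state matching the new tracked value after reading a.
δ(U, m) = S; δ(U, n) = S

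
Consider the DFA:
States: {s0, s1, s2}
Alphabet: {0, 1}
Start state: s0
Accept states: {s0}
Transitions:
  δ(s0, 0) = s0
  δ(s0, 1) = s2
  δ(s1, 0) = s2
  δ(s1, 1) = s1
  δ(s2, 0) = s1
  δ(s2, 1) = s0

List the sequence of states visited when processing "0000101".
read '0': s0 → s0
  read '0': s0 → s0
  read '0': s0 → s0
  read '0': s0 → s0
  read '1': s0 → s2
  read '0': s2 → s1
  read '1': s1 → s1
s0 -> s0 -> s0 -> s0 -> s0 -> s2 -> s1 -> s1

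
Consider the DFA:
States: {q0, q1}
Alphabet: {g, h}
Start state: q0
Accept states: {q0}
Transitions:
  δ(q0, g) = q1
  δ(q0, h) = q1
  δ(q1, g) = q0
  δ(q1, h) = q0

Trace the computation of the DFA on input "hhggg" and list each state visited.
read 'h': q0 → q1
  read 'h': q1 → q0
  read 'g': q0 → q1
  read 'g': q1 → q0
  read 'g': q0 → q1
q0 -> q1 -> q0 -> q1 -> q0 -> q1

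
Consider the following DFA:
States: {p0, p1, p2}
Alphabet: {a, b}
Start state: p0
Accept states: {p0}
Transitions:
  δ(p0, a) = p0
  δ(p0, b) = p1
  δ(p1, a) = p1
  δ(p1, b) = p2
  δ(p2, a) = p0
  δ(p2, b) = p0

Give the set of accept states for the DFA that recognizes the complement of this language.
Complement accept states = All states \ Original accept states
= {p0, p1, p2} \ {p0}
{p1, p2}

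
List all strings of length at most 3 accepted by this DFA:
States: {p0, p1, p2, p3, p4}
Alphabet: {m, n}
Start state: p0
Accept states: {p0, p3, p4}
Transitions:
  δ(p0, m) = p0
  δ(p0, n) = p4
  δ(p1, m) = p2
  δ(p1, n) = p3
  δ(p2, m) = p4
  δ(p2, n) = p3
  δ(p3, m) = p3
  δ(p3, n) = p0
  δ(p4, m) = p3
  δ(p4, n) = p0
ε, m, n, mm, mn, nm, nn, mmm, mmn, mnm, mnn, nmm, nmn, nnm, nnn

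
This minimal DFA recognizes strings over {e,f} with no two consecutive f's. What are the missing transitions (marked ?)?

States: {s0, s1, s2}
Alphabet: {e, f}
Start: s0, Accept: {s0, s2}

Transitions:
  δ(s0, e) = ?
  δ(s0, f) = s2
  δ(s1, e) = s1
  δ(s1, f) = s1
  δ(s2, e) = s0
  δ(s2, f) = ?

From the language and accept set, identify what each state tracks — s0: last symbol not f (ok); s1: saw ff (dead); s2: last symbol f (ok).
Each missing δ(q, a) is the state matching the new tracked value after reading a.
δ(s0, e) = s0; δ(s2, f) = s1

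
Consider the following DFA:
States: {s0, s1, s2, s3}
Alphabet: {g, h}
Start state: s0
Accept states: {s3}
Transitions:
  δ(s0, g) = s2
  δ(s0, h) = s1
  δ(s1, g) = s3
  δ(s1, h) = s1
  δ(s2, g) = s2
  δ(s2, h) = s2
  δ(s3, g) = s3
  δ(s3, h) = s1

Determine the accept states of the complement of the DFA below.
Complement accept states = All states \ Original accept states
= {s0, s1, s2, s3} \ {s3}
{s0, s1, s2}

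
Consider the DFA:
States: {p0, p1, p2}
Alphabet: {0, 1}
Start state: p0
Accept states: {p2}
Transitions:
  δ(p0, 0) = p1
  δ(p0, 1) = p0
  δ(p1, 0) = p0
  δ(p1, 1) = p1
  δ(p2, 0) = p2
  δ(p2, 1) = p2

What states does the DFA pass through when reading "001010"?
read '0': p0 → p1
  read '0': p1 → p0
  read '1': p0 → p0
  read '0': p0 → p1
  read '1': p1 → p1
  read '0': p1 → p0
p0 -> p1 -> p0 -> p0 -> p1 -> p1 -> p0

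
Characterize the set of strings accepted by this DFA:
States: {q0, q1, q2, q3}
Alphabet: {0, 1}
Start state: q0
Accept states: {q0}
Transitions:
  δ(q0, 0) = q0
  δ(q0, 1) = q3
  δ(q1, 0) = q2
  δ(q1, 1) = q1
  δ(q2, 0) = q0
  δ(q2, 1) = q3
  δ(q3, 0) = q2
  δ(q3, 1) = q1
Testing a few strings:
  '000' → accept
  '1111' → reject
  '1001' → reject
  '0' → accept
State roles: q0=value ≡ 0 (mod 4); q1=value ≡ 3 (mod 4); q2=value ≡ 2 (mod 4); q3=value ≡ 1 (mod 4)
All binary strings representing a multiple of 4 (read in base 2; leading zeros allowed and ε counts as 0)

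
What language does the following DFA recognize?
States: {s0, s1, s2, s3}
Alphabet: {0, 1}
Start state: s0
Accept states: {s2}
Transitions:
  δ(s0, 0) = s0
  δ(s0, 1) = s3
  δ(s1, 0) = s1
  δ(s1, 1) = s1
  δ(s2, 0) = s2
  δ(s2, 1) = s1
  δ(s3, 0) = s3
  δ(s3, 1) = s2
Testing a few strings:
  '10' → reject
  '00' → reject
  '1' → reject
  '1110' → reject
State roles: s0=zero 1's; s1=≥ three 1's (dead); s2=two 1's; s3=one 1
All binary strings containing exactly two 1's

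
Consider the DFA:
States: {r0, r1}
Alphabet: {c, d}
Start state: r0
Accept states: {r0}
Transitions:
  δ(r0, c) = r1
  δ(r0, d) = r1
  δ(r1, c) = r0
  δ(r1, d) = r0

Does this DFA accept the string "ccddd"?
Processing string "ccddd":
  r0 --c--> r1
  r1 --c--> r0
  r0 --d--> r1
  r1 --d--> r0
  r0 --d--> r1
Final state: r1
Accept states: {r0}
No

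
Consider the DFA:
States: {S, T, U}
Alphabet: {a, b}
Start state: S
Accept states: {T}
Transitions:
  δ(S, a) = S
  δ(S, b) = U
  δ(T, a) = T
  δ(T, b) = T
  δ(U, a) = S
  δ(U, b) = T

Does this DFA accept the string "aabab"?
Processing string "aabab":
  S --a--> S
  S --a--> S
  S --b--> U
  U --a--> S
  S --b--> U
Final state: U
Accept states: {T}
No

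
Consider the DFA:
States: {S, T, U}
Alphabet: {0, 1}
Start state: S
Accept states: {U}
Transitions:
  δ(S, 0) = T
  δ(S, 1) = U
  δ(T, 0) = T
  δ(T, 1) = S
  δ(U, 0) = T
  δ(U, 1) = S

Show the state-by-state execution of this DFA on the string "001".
read '0': S → T
  read '0': T → T
  read '1': T → S
S -> T -> T -> S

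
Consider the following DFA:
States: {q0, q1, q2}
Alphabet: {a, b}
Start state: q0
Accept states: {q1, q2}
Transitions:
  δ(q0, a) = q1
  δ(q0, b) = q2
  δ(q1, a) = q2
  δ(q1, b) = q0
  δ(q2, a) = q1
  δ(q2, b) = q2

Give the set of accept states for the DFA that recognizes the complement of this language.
Complement accept states = All states \ Original accept states
= {q0, q1, q2} \ {q1, q2}
{q0}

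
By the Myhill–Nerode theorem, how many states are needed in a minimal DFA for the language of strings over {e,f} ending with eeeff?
By Myhill–Nerode, count the distinguishable equivalence classes: 6 classes — one per longest suffix of the input that is a prefix of 'eeeff' (lengths 0 through 5); only the length-5 class is accepting.
6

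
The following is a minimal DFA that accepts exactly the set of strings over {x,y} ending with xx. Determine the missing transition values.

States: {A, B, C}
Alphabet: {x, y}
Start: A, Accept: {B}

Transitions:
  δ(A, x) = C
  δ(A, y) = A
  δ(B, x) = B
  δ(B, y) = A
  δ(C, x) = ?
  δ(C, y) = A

From the language and accept set, identify what each state tracks — A: last symbol not x; B: two trailing x's; C: one trailing x.
Each missing δ(q, a) is the state matching the new tracked value after reading a.
δ(C, x) = B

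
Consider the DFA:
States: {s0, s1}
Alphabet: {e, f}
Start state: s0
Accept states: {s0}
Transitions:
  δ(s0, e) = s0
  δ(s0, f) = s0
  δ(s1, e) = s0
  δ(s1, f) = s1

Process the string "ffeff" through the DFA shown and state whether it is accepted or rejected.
Processing string "ffeff":
  s0 --f--> s0
  s0 --f--> s0
  s0 --e--> s0
  s0 --f--> s0
  s0 --f--> s0
Final state: s0
Accept states: {s0}
Yes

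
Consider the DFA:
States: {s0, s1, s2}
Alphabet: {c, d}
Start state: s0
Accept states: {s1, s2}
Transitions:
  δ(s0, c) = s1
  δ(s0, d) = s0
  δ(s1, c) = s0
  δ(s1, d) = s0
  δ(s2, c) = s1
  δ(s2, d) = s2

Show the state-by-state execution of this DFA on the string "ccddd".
read 'c': s0 → s1
  read 'c': s1 → s0
  read 'd': s0 → s0
  read 'd': s0 → s0
  read 'd': s0 → s0
s0 -> s1 -> s0 -> s0 -> s0 -> s0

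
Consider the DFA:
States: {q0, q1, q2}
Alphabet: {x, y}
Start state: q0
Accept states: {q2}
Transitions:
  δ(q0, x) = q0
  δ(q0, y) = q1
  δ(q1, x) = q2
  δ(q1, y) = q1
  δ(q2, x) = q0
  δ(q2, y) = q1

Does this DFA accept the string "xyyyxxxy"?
Processing string "xyyyxxxy":
  q0 --x--> q0
  q0 --y--> q1
  q1 --y--> q1
  q1 --y--> q1
  q1 --x--> q2
  q2 --x--> q0
  q0 --x--> q0
  q0 --y--> q1
Final state: q1
Accept states: {q2}
No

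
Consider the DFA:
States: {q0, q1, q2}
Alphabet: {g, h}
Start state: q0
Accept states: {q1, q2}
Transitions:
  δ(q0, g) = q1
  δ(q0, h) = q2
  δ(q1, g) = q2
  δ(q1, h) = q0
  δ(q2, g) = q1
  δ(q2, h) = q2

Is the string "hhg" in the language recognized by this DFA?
Processing string "hhg":
  q0 --h--> q2
  q2 --h--> q2
  q2 --g--> q1
Final state: q1
Accept states: {q1, q2}
Yes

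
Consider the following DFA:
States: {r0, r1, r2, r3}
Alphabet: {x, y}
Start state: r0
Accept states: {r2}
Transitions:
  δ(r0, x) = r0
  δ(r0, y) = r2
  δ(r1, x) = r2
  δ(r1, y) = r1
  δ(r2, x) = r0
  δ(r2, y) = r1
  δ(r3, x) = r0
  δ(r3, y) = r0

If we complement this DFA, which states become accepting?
Complement accept states = All states \ Original accept states
= {r0, r1, r2, r3} \ {r2}
{r0, r1, r3}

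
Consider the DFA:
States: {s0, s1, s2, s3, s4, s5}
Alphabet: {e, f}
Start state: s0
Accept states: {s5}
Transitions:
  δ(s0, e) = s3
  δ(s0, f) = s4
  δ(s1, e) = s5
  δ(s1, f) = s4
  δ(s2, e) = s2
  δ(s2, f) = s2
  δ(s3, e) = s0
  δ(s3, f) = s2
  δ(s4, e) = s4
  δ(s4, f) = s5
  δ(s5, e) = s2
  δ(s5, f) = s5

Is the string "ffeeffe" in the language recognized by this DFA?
Processing string "ffeeffe":
  s0 --f--> s4
  s4 --f--> s5
  s5 --e--> s2
  s2 --e--> s2
  s2 --f--> s2
  s2 --f--> s2
  s2 --e--> s2
Final state: s2
Accept states: {s5}
No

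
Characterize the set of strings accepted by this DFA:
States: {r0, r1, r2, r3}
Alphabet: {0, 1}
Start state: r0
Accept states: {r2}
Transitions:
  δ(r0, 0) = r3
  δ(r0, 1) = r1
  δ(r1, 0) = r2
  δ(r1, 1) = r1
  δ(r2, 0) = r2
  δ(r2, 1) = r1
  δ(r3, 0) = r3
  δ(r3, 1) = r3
Testing a few strings:
  '0010' → reject
  '0' → reject
  '01' → reject
  '111' → reject
State roles: r0=no input read; r1=started with 1, last symbol 1; r2=started with 1, last symbol 0; r3=started with 0 (dead)
All binary strings that start with 1 and end with 0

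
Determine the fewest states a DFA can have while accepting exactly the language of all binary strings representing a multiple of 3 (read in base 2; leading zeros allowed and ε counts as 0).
By Myhill–Nerode, count the distinguishable equivalence classes: three classes — residue of the binary value mod 3.
3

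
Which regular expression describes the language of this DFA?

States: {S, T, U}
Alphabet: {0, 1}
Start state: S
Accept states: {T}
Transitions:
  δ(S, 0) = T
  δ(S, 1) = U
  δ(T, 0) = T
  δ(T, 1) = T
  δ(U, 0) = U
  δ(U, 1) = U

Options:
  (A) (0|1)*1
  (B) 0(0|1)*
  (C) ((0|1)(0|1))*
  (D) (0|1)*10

Check each option against the DFA on short strings; one disagreement eliminates an option:
  (A) (0|1)*1: on '0' the DFA goes S → T and accepts (T ∈ Accept), but the regex does not match it → eliminate
  (B) 0(0|1)*: agrees with the DFA on every string of length ≤ 6
  (C) ((0|1)(0|1))*: on ε the DFA stays in S and rejects (S ∉ Accept), but the regex matches it → eliminate
  (D) (0|1)*10: on '0' the DFA goes S → T and accepts (T ∈ Accept), but the regex does not match it → eliminate
Only (B) is consistent with the DFA.
(B) 0(0|1)*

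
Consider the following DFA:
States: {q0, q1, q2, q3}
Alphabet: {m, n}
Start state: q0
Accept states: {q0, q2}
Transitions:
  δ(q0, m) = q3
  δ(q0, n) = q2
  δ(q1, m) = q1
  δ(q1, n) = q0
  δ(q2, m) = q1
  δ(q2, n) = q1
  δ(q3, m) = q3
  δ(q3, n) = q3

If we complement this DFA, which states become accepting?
Complement accept states = All states \ Original accept states
= {q0, q1, q2, q3} \ {q0, q2}
{q1, q3}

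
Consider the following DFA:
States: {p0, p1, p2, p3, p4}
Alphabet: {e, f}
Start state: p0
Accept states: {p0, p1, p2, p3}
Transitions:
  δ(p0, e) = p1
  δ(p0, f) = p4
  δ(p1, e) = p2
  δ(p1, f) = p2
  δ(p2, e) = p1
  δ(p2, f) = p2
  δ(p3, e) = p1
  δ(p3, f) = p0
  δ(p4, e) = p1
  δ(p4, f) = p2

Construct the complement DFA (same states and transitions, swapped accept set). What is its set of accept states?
Complement accept states = All states \ Original accept states
= {p0, p1, p2, p3, p4} \ {p0, p1, p2, p3}
{p4}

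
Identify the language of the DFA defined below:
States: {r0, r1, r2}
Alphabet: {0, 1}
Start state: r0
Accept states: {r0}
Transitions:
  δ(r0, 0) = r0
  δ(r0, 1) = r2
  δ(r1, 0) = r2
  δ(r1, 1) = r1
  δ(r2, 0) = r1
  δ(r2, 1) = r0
Testing a few strings:
  '001' → reject
  '00' → accept
  '0010' → reject
  '0111' → reject
State roles: r0=value ≡ 0 (mod 3); r1=value ≡ 2 (mod 3); r2=value ≡ 1 (mod 3)
All binary strings representing a multiple of 3 (read in base 2; leading zeros allowed and ε counts as 0)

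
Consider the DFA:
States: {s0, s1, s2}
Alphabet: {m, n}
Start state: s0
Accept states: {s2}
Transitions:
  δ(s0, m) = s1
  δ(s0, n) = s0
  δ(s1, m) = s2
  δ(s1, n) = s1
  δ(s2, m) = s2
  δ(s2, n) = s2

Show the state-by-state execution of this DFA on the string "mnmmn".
read 'm': s0 → s1
  read 'n': s1 → s1
  read 'm': s1 → s2
  read 'm': s2 → s2
  read 'n': s2 → s2
s0 -> s1 -> s1 -> s2 -> s2 -> s2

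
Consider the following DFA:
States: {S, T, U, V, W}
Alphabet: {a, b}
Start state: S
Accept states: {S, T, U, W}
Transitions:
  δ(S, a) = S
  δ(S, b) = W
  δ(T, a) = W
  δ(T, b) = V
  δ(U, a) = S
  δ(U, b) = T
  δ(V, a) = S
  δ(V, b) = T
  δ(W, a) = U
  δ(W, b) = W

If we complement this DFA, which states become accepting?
Complement accept states = All states \ Original accept states
= {S, T, U, V, W} \ {S, T, U, W}
{V}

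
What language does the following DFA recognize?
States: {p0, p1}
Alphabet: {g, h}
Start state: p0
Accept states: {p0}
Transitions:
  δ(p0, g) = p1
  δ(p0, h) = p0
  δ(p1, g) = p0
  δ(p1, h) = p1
Testing a few strings:
  'g' → reject
  'ghg' → accept
  'hhh' → accept
  'h' → accept
State roles: p0=even number of g's so far; p1=odd number of g's so far
All strings over {g,h} with an even number of g's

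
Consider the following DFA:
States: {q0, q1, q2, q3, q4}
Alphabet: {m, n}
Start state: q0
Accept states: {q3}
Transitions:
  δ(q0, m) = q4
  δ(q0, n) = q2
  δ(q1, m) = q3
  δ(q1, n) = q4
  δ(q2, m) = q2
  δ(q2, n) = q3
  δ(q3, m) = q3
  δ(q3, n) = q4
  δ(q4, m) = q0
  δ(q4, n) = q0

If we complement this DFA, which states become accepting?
Complement accept states = All states \ Original accept states
= {q0, q1, q2, q3, q4} \ {q3}
{q0, q1, q2, q4}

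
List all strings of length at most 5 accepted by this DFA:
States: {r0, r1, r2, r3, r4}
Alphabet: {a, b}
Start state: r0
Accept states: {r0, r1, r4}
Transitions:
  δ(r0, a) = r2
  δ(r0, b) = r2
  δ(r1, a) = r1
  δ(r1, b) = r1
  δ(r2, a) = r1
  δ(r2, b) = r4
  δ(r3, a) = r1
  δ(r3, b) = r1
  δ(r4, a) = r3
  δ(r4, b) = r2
ε, aa, ab, ba, bb, aaa, aab, baa, bab, aaaa, aaab, aaba, aabb, abaa, abab, abba, abbb, baaa, baab, baba, babb, bbaa, bbab, bbba, bbbb, aaaaa, aaaab, aaaba, aaabb, aabaa, aabab, aabba, aabbb, abaaa, abaab, ababa, ababb, abbaa, abbab, baaaa, baaab, baaba, baabb, babaa, babab, babba, babbb, bbaaa, bbaab, bbaba, bbabb, bbbaa, bbbab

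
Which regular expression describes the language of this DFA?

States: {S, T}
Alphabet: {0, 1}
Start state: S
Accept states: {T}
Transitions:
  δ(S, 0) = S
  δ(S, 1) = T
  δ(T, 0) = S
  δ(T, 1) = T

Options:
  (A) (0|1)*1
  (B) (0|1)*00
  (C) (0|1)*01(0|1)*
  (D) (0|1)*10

Check each option against the DFA on short strings; one disagreement eliminates an option:
  (A) (0|1)*1: agrees with the DFA on every string of length ≤ 6
  (B) (0|1)*00: on '1' the DFA goes S → T and accepts (T ∈ Accept), but the regex does not match it → eliminate
  (C) (0|1)*01(0|1)*: on '1' the DFA goes S → T and accepts (T ∈ Accept), but the regex does not match it → eliminate
  (D) (0|1)*10: on '1' the DFA goes S → T and accepts (T ∈ Accept), but the regex does not match it → eliminate
Only (A) is consistent with the DFA.
(A) (0|1)*1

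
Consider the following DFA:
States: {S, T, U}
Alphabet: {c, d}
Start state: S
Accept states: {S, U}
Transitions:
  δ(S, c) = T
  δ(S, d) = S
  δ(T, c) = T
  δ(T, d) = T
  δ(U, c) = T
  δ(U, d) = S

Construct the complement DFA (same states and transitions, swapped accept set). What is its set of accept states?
Complement accept states = All states \ Original accept states
= {S, T, U} \ {S, U}
{T}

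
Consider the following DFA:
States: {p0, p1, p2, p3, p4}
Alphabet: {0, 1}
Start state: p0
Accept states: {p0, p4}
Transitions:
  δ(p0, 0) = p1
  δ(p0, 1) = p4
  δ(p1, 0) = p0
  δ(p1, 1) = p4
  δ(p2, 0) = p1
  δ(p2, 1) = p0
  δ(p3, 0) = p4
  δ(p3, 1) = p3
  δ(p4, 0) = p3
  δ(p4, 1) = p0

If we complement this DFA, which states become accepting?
Complement accept states = All states \ Original accept states
= {p0, p1, p2, p3, p4} \ {p0, p4}
{p1, p2, p3}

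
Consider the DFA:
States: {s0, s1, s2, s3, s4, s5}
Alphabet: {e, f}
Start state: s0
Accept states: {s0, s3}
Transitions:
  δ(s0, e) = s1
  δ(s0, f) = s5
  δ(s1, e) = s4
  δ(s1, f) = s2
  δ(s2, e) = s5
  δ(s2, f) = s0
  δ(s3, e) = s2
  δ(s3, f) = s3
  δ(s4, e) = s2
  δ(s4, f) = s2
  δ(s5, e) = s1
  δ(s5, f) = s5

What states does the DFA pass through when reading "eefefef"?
read 'e': s0 → s1
  read 'e': s1 → s4
  read 'f': s4 → s2
  read 'e': s2 → s5
  read 'f': s5 → s5
  read 'e': s5 → s1
  read 'f': s1 → s2
s0 -> s1 -> s4 -> s2 -> s5 -> s5 -> s1 -> s2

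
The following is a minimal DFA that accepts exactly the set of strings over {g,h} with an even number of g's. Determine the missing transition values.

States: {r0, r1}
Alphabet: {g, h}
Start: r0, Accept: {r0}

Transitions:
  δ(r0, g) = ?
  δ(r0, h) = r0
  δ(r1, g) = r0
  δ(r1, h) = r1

From the language and accept set, identify what each state tracks — r0: even number of g's so far; r1: odd number of g's so far.
Each missing δ(q, a) is the state matching the new tracked value after reading a.
δ(r0, g) = r1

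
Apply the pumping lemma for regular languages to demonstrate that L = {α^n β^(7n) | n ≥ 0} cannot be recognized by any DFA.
Assume L is regular with pumping length p. Idea: pumping the α-block breaks the 1:7 ratio.
Choose s = α^p β^(7p) (length 8p ≥ p). By the pumping lemma, s = xyz with |xy| ≤ p, |y| > 0, so y = α^k with k ≥ 1. Then xy²z = α^(p+k) β^(7p). For this to be in L we would need 7p = 7(p+k), i.e. 7k = 0, contradicting k ≥ 1. So xy²z ∉ L.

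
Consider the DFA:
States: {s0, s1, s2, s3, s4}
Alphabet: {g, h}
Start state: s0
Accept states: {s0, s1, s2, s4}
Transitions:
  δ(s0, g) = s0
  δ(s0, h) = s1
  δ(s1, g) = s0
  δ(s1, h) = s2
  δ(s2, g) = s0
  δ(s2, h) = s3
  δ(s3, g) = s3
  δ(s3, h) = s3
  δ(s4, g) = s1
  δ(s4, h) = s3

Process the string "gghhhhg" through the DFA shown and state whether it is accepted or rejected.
Processing string "gghhhhg":
  s0 --g--> s0
  s0 --g--> s0
  s0 --h--> s1
  s1 --h--> s2
  s2 --h--> s3
  s3 --h--> s3
  s3 --g--> s3
Final state: s3
Accept states: {s0, s1, s2, s4}
No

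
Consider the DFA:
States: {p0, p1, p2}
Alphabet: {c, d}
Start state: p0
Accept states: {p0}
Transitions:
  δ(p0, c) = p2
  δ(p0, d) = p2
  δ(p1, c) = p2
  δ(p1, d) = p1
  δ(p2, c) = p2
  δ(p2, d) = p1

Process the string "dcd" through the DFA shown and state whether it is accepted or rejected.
Processing string "dcd":
  p0 --d--> p2
  p2 --c--> p2
  p2 --d--> p1
Final state: p1
Accept states: {p0}
No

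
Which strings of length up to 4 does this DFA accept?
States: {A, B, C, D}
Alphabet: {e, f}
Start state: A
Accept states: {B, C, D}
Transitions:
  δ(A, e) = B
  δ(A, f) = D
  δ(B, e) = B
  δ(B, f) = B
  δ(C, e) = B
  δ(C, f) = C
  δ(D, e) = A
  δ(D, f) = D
e, f, ee, ef, ff, eee, eef, efe, eff, fee, fef, fff, eeee, eeef, eefe, eeff, efee, efef, effe, efff, feee, feef, feff, ffee, ffef, ffff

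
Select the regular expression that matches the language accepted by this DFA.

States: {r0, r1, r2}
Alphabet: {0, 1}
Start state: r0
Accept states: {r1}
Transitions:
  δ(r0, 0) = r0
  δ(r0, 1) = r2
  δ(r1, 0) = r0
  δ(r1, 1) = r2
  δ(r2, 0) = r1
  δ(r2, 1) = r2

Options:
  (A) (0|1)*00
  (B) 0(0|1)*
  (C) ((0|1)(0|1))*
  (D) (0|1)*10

Check each option against the DFA on short strings; one disagreement eliminates an option:
  (A) (0|1)*00: on '00' the DFA goes r0 → r0 → r0 and rejects (r0 ∉ Accept), but the regex matches it → eliminate
  (B) 0(0|1)*: on '0' the DFA goes r0 → r0 and rejects (r0 ∉ Accept), but the regex matches it → eliminate
  (C) ((0|1)(0|1))*: on ε the DFA stays in r0 and rejects (r0 ∉ Accept), but the regex matches it → eliminate
  (D) (0|1)*10: agrees with the DFA on every string of length ≤ 6
Only (D) is consistent with the DFA.
(D) (0|1)*10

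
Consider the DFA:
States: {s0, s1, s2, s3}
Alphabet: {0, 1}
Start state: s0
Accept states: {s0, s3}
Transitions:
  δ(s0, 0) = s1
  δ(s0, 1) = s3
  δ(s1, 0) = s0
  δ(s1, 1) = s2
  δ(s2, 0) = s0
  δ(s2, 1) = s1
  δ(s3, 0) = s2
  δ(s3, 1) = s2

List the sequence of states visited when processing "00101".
read '0': s0 → s1
  read '0': s1 → s0
  read '1': s0 → s3
  read '0': s3 → s2
  read '1': s2 → s1
s0 -> s1 -> s0 -> s3 -> s2 -> s1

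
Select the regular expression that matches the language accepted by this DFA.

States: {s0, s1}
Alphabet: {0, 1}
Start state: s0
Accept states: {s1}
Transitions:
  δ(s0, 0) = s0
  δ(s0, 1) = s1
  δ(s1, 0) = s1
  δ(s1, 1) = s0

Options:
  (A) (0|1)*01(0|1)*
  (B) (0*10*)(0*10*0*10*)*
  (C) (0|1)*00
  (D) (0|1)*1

Check each option against the DFA on short strings; one disagreement eliminates an option:
  (A) (0|1)*01(0|1)*: on '1' the DFA goes s0 → s1 and accepts (s1 ∈ Accept), but the regex does not match it → eliminate
  (B) (0*10*)(0*10*0*10*)*: agrees with the DFA on every string of length ≤ 6
  (C) (0|1)*00: on '1' the DFA goes s0 → s1 and accepts (s1 ∈ Accept), but the regex does not match it → eliminate
  (D) (0|1)*1: on '10' the DFA goes s0 → s1 → s1 and accepts (s1 ∈ Accept), but the regex does not match it → eliminate
Only (B) is consistent with the DFA.
(B) (0*10*)(0*10*0*10*)*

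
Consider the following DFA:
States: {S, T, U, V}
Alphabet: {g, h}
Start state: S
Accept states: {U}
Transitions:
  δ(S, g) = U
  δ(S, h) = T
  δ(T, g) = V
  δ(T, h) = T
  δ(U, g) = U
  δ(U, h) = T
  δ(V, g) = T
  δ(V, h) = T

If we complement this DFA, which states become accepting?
Complement accept states = All states \ Original accept states
= {S, T, U, V} \ {U}
{S, T, V}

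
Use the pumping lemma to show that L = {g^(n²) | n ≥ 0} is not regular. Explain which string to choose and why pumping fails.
Assume L is regular with pumping length p. Idea: pumping adds a fixed amount, but gaps between consecutive squares grow.
Choose s = g^(p²) (length p² ≥ p). By the pumping lemma, s = xyz with |xy| ≤ p, |y| > 0, so |y| = k with 1 ≤ k ≤ p. Then |xy²z| = p²+k. Since p² < p²+k ≤ p²+p < (p+1)², the length p²+k lies strictly between consecutive squares, so it is not a perfect square and xy²z ∉ L.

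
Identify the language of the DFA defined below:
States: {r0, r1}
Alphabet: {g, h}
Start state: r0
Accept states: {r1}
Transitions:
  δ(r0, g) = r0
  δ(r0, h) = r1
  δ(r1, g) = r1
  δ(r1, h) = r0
Testing a few strings:
  'hgh' → reject
  'hhg' → reject
  'h' → accept
  'hhh' → accept
State roles: r0=even number of h's so far; r1=odd number of h's so far
All strings over {g,h} with an odd number of h's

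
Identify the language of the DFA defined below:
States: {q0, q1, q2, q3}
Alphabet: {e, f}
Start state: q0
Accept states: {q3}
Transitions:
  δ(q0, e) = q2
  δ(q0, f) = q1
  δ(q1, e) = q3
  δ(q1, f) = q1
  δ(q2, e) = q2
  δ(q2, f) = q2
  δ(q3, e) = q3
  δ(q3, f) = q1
Testing a few strings:
  'eefe' → reject
  'fe' → accept
  'f' → reject
  'eeff' → reject
State roles: q0=no input read; q1=started with f, last symbol f; q2=started with e (dead); q3=started with f, last symbol e
All strings over {e,f} that start with f and end with e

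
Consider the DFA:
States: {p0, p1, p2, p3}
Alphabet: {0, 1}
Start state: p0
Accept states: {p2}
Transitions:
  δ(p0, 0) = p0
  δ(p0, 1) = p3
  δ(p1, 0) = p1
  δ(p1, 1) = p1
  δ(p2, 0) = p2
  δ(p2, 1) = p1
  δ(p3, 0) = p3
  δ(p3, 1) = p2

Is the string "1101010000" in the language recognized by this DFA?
Processing string "1101010000":
  p0 --1--> p3
  p3 --1--> p2
  p2 --0--> p2
  p2 --1--> p1
  p1 --0--> p1
  p1 --1--> p1
  p1 --0--> p1
  p1 --0--> p1
  p1 --0--> p1
  p1 --0--> p1
Final state: p1
Accept states: {p2}
No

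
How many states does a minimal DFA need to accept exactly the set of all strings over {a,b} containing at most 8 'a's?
By Myhill–Nerode, count the distinguishable equivalence classes: 10 classes — having seen 0, 1, …, 8, or >8 copies of 'a'; counts 0 through 8 are accepting and >8 is dead.
10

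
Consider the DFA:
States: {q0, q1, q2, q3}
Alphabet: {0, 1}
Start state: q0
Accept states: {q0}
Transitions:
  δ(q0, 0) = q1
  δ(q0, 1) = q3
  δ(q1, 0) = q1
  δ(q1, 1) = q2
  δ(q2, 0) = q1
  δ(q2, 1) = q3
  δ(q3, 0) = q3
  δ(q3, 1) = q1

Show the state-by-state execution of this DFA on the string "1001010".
read '1': q0 → q3
  read '0': q3 → q3
  read '0': q3 → q3
  read '1': q3 → q1
  read '0': q1 → q1
  read '1': q1 → q2
  read '0': q2 → q1
q0 -> q3 -> q3 -> q3 -> q1 -> q1 -> q2 -> q1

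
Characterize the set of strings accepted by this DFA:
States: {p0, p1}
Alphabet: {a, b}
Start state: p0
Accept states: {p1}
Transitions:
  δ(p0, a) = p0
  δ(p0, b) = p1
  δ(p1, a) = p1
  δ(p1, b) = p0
Testing a few strings:
  'ba' → accept
  'a' → reject
  'ab' → accept
  'b' → accept
State roles: p0=even number of b's so far; p1=odd number of b's so far
All strings over {a,b} with an odd number of b's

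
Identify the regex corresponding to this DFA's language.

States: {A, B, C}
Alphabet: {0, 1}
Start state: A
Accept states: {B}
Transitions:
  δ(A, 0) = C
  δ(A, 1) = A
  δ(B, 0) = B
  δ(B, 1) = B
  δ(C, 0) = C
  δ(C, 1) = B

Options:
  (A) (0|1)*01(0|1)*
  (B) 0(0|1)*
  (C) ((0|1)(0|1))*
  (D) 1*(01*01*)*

Check each option against the DFA on short strings; one disagreement eliminates an option:
  (A) (0|1)*01(0|1)*: agrees with the DFA on every string of length ≤ 6
  (B) 0(0|1)*: on '0' the DFA goes A → C and rejects (C ∉ Accept), but the regex matches it → eliminate
  (C) ((0|1)(0|1))*: on ε the DFA stays in A and rejects (A ∉ Accept), but the regex matches it → eliminate
  (D) 1*(01*01*)*: on ε the DFA stays in A and rejects (A ∉ Accept), but the regex matches it → eliminate
Only (A) is consistent with the DFA.
(A) (0|1)*01(0|1)*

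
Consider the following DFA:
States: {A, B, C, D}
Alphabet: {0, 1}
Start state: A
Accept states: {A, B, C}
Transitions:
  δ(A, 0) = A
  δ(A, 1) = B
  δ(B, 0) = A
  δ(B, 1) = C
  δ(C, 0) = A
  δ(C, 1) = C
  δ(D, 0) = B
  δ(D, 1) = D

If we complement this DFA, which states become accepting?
Complement accept states = All states \ Original accept states
= {A, B, C, D} \ {A, B, C}
{D}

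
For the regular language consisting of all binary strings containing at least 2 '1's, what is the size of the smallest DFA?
By Myhill–Nerode, count the distinguishable equivalence classes: 3 classes — having seen 0, 1, or ≥2 copies of '1'; any two classes i < j (j ≤ 2) are distinguished by the string 1^(2−j), which takes class j to 2 copies (accepted) but leaves class i below 2 (rejected).
3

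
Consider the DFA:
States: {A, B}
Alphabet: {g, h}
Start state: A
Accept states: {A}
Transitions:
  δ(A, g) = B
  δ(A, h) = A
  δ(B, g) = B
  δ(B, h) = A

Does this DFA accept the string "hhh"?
Processing string "hhh":
  A --h--> A
  A --h--> A
  A --h--> A
Final state: A
Accept states: {A}
Yes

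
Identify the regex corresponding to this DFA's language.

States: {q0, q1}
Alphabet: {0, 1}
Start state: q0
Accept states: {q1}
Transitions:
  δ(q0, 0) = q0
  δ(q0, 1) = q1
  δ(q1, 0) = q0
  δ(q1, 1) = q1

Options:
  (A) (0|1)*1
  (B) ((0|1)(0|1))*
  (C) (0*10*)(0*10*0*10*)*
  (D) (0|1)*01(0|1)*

Check each option against the DFA on short strings; one disagreement eliminates an option:
  (A) (0|1)*1: agrees with the DFA on every string of length ≤ 6
  (B) ((0|1)(0|1))*: on ε the DFA stays in q0 and rejects (q0 ∉ Accept), but the regex matches it → eliminate
  (C) (0*10*)(0*10*0*10*)*: on '10' the DFA goes q0 → q1 → q0 and rejects (q0 ∉ Accept), but the regex matches it → eliminate
  (D) (0|1)*01(0|1)*: on '1' the DFA goes q0 → q1 and accepts (q1 ∈ Accept), but the regex does not match it → eliminate
Only (A) is consistent with the DFA.
(A) (0|1)*1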